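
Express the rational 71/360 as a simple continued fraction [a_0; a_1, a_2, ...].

[0; 5, 14, 5]

Run the Euclidean algorithm on 71 and 360; the successive quotients are the partial quotients a_0, a_1, ... (each step inverts the fractional part left over by the previous one):
  71 = 0*360 + 71, so a_0 = 0.
  360 = 5*71 + 5, so a_1 = 5.
  71 = 14*5 + 1, so a_2 = 14.
  5 = 5*1 + 0, so a_3 = 5.
The remainder reaches 0 after 4 divisions, so the expansion has 4 partial quotients, read off in order.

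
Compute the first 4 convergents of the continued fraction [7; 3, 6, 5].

7/1, 22/3, 139/19, 717/98

Using the convergent recurrence p_i = a_i*p_{i-1} + p_{i-2}, q_i = a_i*q_{i-1} + q_{i-2} with p_{-2}=0, p_{-1}=1, q_{-2}=1, q_{-1}=0:
  i=0: a_0=7, p_0 = 7*1 + 0 = 7, q_0 = 7*0 + 1 = 1.
  i=1: a_1=3, p_1 = 3*7 + 1 = 22, q_1 = 3*1 + 0 = 3.
  i=2: a_2=6, p_2 = 6*22 + 7 = 139, q_2 = 6*3 + 1 = 19.
  i=3: a_3=5, p_3 = 5*139 + 22 = 717, q_3 = 5*19 + 3 = 98.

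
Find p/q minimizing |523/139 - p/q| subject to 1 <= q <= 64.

Expand x = 523/139 as a continued fraction with the Euclidean algorithm:
  523 = 3*139 + 106, so a_0 = 3.
  139 = 1*106 + 33, so a_1 = 1.
  106 = 3*33 + 7, so a_2 = 3.
  33 = 4*7 + 5, so a_3 = 4.
  7 = 1*5 + 2, so a_4 = 1.
  5 = 2*2 + 1, so a_5 = 2.
  2 = 2*1 + 0, so a_6 = 2.
so x = [3; 1, 3, 4, 1, 2, 2].
Convergents (p_i = a_i*p_{i-1} + p_{i-2}, q_i = a_i*q_{i-1} + q_{i-2} with p_{-2}=0, p_{-1}=1, q_{-2}=1, q_{-1}=0), until the denominator exceeds 64:
  i=0: a_0=3, p_0 = 3*1 + 0 = 3, q_0 = 3*0 + 1 = 1.
  i=1: a_1=1, p_1 = 1*3 + 1 = 4, q_1 = 1*1 + 0 = 1.
  i=2: a_2=3, p_2 = 3*4 + 3 = 15, q_2 = 3*1 + 1 = 4.
  i=3: a_3=4, p_3 = 4*15 + 4 = 64, q_3 = 4*4 + 1 = 17.
  i=4: a_4=1, p_4 = 1*64 + 15 = 79, q_4 = 1*17 + 4 = 21.
  i=5: a_5=2, p_5 = 2*79 + 64 = 222, q_5 = 2*21 + 17 = 59.
  i=6: a_6=2, p_6 = 2*222 + 79 = 523, q_6 = 2*59 + 21 = 139.
q_6 = 139 > 64, so the last convergent with denominator <= 64 is p_5/q_5 = 222/59.
The closest fraction with denominator <= 64 is either p_5/q_5 or the intermediate fraction (k*p_5 + p_4)/(k*q_5 + q_4) with the largest k >= 1 whose denominator stays <= 64; these approach x as k grows, and every other convergent or intermediate fraction in range is farther away.
Largest k: floor((64 - q_4)/q_5) = floor((64 - 21)/59) = 0.
Since k = 0, no intermediate fraction beyond p_5/q_5 has denominator <= 64, so the convergent 222/59 is the closest (its error is |523*59 - 222*139|/(139*59) = 1/8201).

222/59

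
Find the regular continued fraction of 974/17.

Run the Euclidean algorithm on 974 and 17; the successive quotients are the partial quotients a_0, a_1, ... (each step inverts the fractional part left over by the previous one):
  974 = 57*17 + 5, so a_0 = 57.
  17 = 3*5 + 2, so a_1 = 3.
  5 = 2*2 + 1, so a_2 = 2.
  2 = 2*1 + 0, so a_3 = 2.
The remainder reaches 0 after 4 divisions, so the expansion has 4 partial quotients, read off in order.

[57; 3, 2, 2]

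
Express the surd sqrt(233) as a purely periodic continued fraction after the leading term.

Write x_i = (sqrt(233) + m_i)/d_i with (m_0, d_0) = (0, 1). a_0 = floor(sqrt(233)) = 15, since 15^2 = 225 <= 233 < 256 = 16^2.
Iterate m_{i+1} = d_i*a_i - m_i, d_{i+1} = (233 - m_{i+1}^2)/d_i, a_{i+1} = floor((a_0 + m_{i+1})/d_{i+1}):
  m_1 = 1*15 - 0 = 15, d_1 = (233 - 15^2)/1 = 8/1 = 8, a_1 = floor((15 + 15)/8) = 3.
  m_2 = 8*3 - 15 = 9, d_2 = (233 - 9^2)/8 = 152/8 = 19, a_2 = floor((15 + 9)/19) = 1.
  m_3 = 19*1 - 9 = 10, d_3 = (233 - 10^2)/19 = 133/19 = 7, a_3 = floor((15 + 10)/7) = 3.
  m_4 = 7*3 - 10 = 11, d_4 = (233 - 11^2)/7 = 112/7 = 16, a_4 = floor((15 + 11)/16) = 1.
  m_5 = 16*1 - 11 = 5, d_5 = (233 - 5^2)/16 = 208/16 = 13, a_5 = floor((15 + 5)/13) = 1.
  m_6 = 13*1 - 5 = 8, d_6 = (233 - 8^2)/13 = 169/13 = 13, a_6 = floor((15 + 8)/13) = 1.
  m_7 = 13*1 - 8 = 5, d_7 = (233 - 5^2)/13 = 208/13 = 16, a_7 = floor((15 + 5)/16) = 1.
  m_8 = 16*1 - 5 = 11, d_8 = (233 - 11^2)/16 = 112/16 = 7, a_8 = floor((15 + 11)/7) = 3.
  m_9 = 7*3 - 11 = 10, d_9 = (233 - 10^2)/7 = 133/7 = 19, a_9 = floor((15 + 10)/19) = 1.
  m_10 = 19*1 - 10 = 9, d_10 = (233 - 9^2)/19 = 152/19 = 8, a_10 = floor((15 + 9)/8) = 3.
  m_11 = 8*3 - 9 = 15, d_11 = (233 - 15^2)/8 = 8/8 = 1, a_11 = floor((15 + 15)/1) = 30.
  m_12 = 1*30 - 15 = 15, d_12 = (233 - 15^2)/1 = 8/1 = 8: (m_12, d_12) = (m_1, d_1) = (15, 8), so from here the quotients repeat a_1, ..., a_11; the period length is 11.
Hence the expansion of sqrt(233) is a_0 = 15 followed by the repeating block 3, 1, 3, 1, 1, 1, 1, 3, 1, 3, 30 (period 11).

[15; (3, 1, 3, 1, 1, 1, 1, 3, 1, 3, 30)]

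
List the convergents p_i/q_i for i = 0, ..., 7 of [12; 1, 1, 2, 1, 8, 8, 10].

12/1, 13/1, 25/2, 63/5, 88/7, 767/61, 6224/495, 63007/5011

Using the convergent recurrence p_i = a_i*p_{i-1} + p_{i-2}, q_i = a_i*q_{i-1} + q_{i-2} with p_{-2}=0, p_{-1}=1, q_{-2}=1, q_{-1}=0:
  i=0: a_0=12, p_0 = 12*1 + 0 = 12, q_0 = 12*0 + 1 = 1.
  i=1: a_1=1, p_1 = 1*12 + 1 = 13, q_1 = 1*1 + 0 = 1.
  i=2: a_2=1, p_2 = 1*13 + 12 = 25, q_2 = 1*1 + 1 = 2.
  i=3: a_3=2, p_3 = 2*25 + 13 = 63, q_3 = 2*2 + 1 = 5.
  i=4: a_4=1, p_4 = 1*63 + 25 = 88, q_4 = 1*5 + 2 = 7.
  i=5: a_5=8, p_5 = 8*88 + 63 = 767, q_5 = 8*7 + 5 = 61.
  i=6: a_6=8, p_6 = 8*767 + 88 = 6224, q_6 = 8*61 + 7 = 495.
  i=7: a_7=10, p_7 = 10*6224 + 767 = 63007, q_7 = 10*495 + 61 = 5011.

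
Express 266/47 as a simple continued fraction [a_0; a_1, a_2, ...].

[5; 1, 1, 1, 15]

Run the Euclidean algorithm on 266 and 47; the successive quotients are the partial quotients a_0, a_1, ... (each step inverts the fractional part left over by the previous one):
  266 = 5*47 + 31, so a_0 = 5.
  47 = 1*31 + 16, so a_1 = 1.
  31 = 1*16 + 15, so a_2 = 1.
  16 = 1*15 + 1, so a_3 = 1.
  15 = 15*1 + 0, so a_4 = 15.
The remainder reaches 0 after 5 divisions, so the expansion has 5 partial quotients, read off in order.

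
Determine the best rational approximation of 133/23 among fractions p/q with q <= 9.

Expand x = 133/23 as a continued fraction with the Euclidean algorithm:
  133 = 5*23 + 18, so a_0 = 5.
  23 = 1*18 + 5, so a_1 = 1.
  18 = 3*5 + 3, so a_2 = 3.
  5 = 1*3 + 2, so a_3 = 1.
  3 = 1*2 + 1, so a_4 = 1.
  2 = 2*1 + 0, so a_5 = 2.
so x = [5; 1, 3, 1, 1, 2].
Convergents (p_i = a_i*p_{i-1} + p_{i-2}, q_i = a_i*q_{i-1} + q_{i-2} with p_{-2}=0, p_{-1}=1, q_{-2}=1, q_{-1}=0), until the denominator exceeds 9:
  i=0: a_0=5, p_0 = 5*1 + 0 = 5, q_0 = 5*0 + 1 = 1.
  i=1: a_1=1, p_1 = 1*5 + 1 = 6, q_1 = 1*1 + 0 = 1.
  i=2: a_2=3, p_2 = 3*6 + 5 = 23, q_2 = 3*1 + 1 = 4.
  i=3: a_3=1, p_3 = 1*23 + 6 = 29, q_3 = 1*4 + 1 = 5.
  i=4: a_4=1, p_4 = 1*29 + 23 = 52, q_4 = 1*5 + 4 = 9.
  i=5: a_5=2, p_5 = 2*52 + 29 = 133, q_5 = 2*9 + 5 = 23.
q_5 = 23 > 9, so the last convergent with denominator <= 9 is p_4/q_4 = 52/9.
The closest fraction with denominator <= 9 is either p_4/q_4 or the intermediate fraction (k*p_4 + p_3)/(k*q_4 + q_3) with the largest k >= 1 whose denominator stays <= 9; these approach x as k grows, and every other convergent or intermediate fraction in range is farther away.
Largest k: floor((9 - q_3)/q_4) = floor((9 - 5)/9) = 0.
Since k = 0, no intermediate fraction beyond p_4/q_4 has denominator <= 9, so the convergent 52/9 is the closest (its error is |133*9 - 52*23|/(23*9) = 1/207).

52/9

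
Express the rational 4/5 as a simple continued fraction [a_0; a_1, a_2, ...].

[0; 1, 4]

Run the Euclidean algorithm on 4 and 5; the successive quotients are the partial quotients a_0, a_1, ... (each step inverts the fractional part left over by the previous one):
  4 = 0*5 + 4, so a_0 = 0.
  5 = 1*4 + 1, so a_1 = 1.
  4 = 4*1 + 0, so a_2 = 4.
The remainder reaches 0 after 3 divisions, so the expansion has 3 partial quotients, read off in order.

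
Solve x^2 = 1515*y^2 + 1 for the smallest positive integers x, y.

(x, y) = (506, 13)

First expand sqrt(1515) as a continued fraction. With x_i = (sqrt(1515) + m_i)/d_i and (m_0, d_0) = (0, 1): a_0 = floor(sqrt(1515)) = 38, since 38^2 = 1444 <= 1515 < 1521 = 39^2.
Iterate m_{i+1} = d_i*a_i - m_i, d_{i+1} = (1515 - m_{i+1}^2)/d_i, a_{i+1} = floor((a_0 + m_{i+1})/d_{i+1}):
  m_1 = 1*38 - 0 = 38, d_1 = (1515 - 38^2)/1 = 71/1 = 71, a_1 = floor((38 + 38)/71) = 1.
  m_2 = 71*1 - 38 = 33, d_2 = (1515 - 33^2)/71 = 426/71 = 6, a_2 = floor((38 + 33)/6) = 11.
  m_3 = 6*11 - 33 = 33, d_3 = (1515 - 33^2)/6 = 426/6 = 71, a_3 = floor((38 + 33)/71) = 1.
  m_4 = 71*1 - 33 = 38, d_4 = (1515 - 38^2)/71 = 71/71 = 1, a_4 = floor((38 + 38)/1) = 76.
  m_5 = 1*76 - 38 = 38, d_5 = (1515 - 38^2)/1 = 71/1 = 71: (m_5, d_5) = (m_1, d_1) = (38, 71), so from here the quotients repeat a_1, ..., a_4; the period length is 4.
So sqrt(1515) = [38; (1, 11, 1, 76)] with period length k = 4.
k is even, so the fundamental solution of x^2 - 1515y^2 = 1 is (p_{k-1}, q_{k-1}) = (p_3, q_3); compute convergents through index 3.
Convergents (p_i = a_i*p_{i-1} + p_{i-2}, q_i = a_i*q_{i-1} + q_{i-2} with p_{-2}=0, p_{-1}=1, q_{-2}=1, q_{-1}=0):
  i=0: a_0=38, p_0 = 38*1 + 0 = 38, q_0 = 38*0 + 1 = 1.
  i=1: a_1=1, p_1 = 1*38 + 1 = 39, q_1 = 1*1 + 0 = 1.
  i=2: a_2=11, p_2 = 11*39 + 38 = 467, q_2 = 11*1 + 1 = 12.
  i=3: a_3=1, p_3 = 1*467 + 39 = 506, q_3 = 1*12 + 1 = 13.
Check: 506^2 - 1515*13^2 = 256036 - 256035 = 1, so (x, y) = (506, 13) solves the equation, and by the theorem it is the least positive solution.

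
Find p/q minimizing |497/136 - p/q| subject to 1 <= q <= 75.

Expand x = 497/136 as a continued fraction with the Euclidean algorithm:
  497 = 3*136 + 89, so a_0 = 3.
  136 = 1*89 + 47, so a_1 = 1.
  89 = 1*47 + 42, so a_2 = 1.
  47 = 1*42 + 5, so a_3 = 1.
  42 = 8*5 + 2, so a_4 = 8.
  5 = 2*2 + 1, so a_5 = 2.
  2 = 2*1 + 0, so a_6 = 2.
so x = [3; 1, 1, 1, 8, 2, 2].
Convergents (p_i = a_i*p_{i-1} + p_{i-2}, q_i = a_i*q_{i-1} + q_{i-2} with p_{-2}=0, p_{-1}=1, q_{-2}=1, q_{-1}=0), until the denominator exceeds 75:
  i=0: a_0=3, p_0 = 3*1 + 0 = 3, q_0 = 3*0 + 1 = 1.
  i=1: a_1=1, p_1 = 1*3 + 1 = 4, q_1 = 1*1 + 0 = 1.
  i=2: a_2=1, p_2 = 1*4 + 3 = 7, q_2 = 1*1 + 1 = 2.
  i=3: a_3=1, p_3 = 1*7 + 4 = 11, q_3 = 1*2 + 1 = 3.
  i=4: a_4=8, p_4 = 8*11 + 7 = 95, q_4 = 8*3 + 2 = 26.
  i=5: a_5=2, p_5 = 2*95 + 11 = 201, q_5 = 2*26 + 3 = 55.
  i=6: a_6=2, p_6 = 2*201 + 95 = 497, q_6 = 2*55 + 26 = 136.
q_6 = 136 > 75, so the last convergent with denominator <= 75 is p_5/q_5 = 201/55.
The closest fraction with denominator <= 75 is either p_5/q_5 or the intermediate fraction (k*p_5 + p_4)/(k*q_5 + q_4) with the largest k >= 1 whose denominator stays <= 75; these approach x as k grows, and every other convergent or intermediate fraction in range is farther away.
Largest k: floor((75 - q_4)/q_5) = floor((75 - 26)/55) = 0.
Since k = 0, no intermediate fraction beyond p_5/q_5 has denominator <= 75, so the convergent 201/55 is the closest (its error is |497*55 - 201*136|/(136*55) = 1/7480).

201/55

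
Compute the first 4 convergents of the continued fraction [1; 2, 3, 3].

1/1, 3/2, 10/7, 33/23

Using the convergent recurrence p_i = a_i*p_{i-1} + p_{i-2}, q_i = a_i*q_{i-1} + q_{i-2} with p_{-2}=0, p_{-1}=1, q_{-2}=1, q_{-1}=0:
  i=0: a_0=1, p_0 = 1*1 + 0 = 1, q_0 = 1*0 + 1 = 1.
  i=1: a_1=2, p_1 = 2*1 + 1 = 3, q_1 = 2*1 + 0 = 2.
  i=2: a_2=3, p_2 = 3*3 + 1 = 10, q_2 = 3*2 + 1 = 7.
  i=3: a_3=3, p_3 = 3*10 + 3 = 33, q_3 = 3*7 + 2 = 23.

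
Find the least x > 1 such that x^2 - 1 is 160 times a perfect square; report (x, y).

First expand sqrt(160) as a continued fraction. With x_i = (sqrt(160) + m_i)/d_i and (m_0, d_0) = (0, 1): a_0 = floor(sqrt(160)) = 12, since 12^2 = 144 <= 160 < 169 = 13^2.
Iterate m_{i+1} = d_i*a_i - m_i, d_{i+1} = (160 - m_{i+1}^2)/d_i, a_{i+1} = floor((a_0 + m_{i+1})/d_{i+1}):
  m_1 = 1*12 - 0 = 12, d_1 = (160 - 12^2)/1 = 16/1 = 16, a_1 = floor((12 + 12)/16) = 1.
  m_2 = 16*1 - 12 = 4, d_2 = (160 - 4^2)/16 = 144/16 = 9, a_2 = floor((12 + 4)/9) = 1.
  m_3 = 9*1 - 4 = 5, d_3 = (160 - 5^2)/9 = 135/9 = 15, a_3 = floor((12 + 5)/15) = 1.
  m_4 = 15*1 - 5 = 10, d_4 = (160 - 10^2)/15 = 60/15 = 4, a_4 = floor((12 + 10)/4) = 5.
  m_5 = 4*5 - 10 = 10, d_5 = (160 - 10^2)/4 = 60/4 = 15, a_5 = floor((12 + 10)/15) = 1.
  m_6 = 15*1 - 10 = 5, d_6 = (160 - 5^2)/15 = 135/15 = 9, a_6 = floor((12 + 5)/9) = 1.
  m_7 = 9*1 - 5 = 4, d_7 = (160 - 4^2)/9 = 144/9 = 16, a_7 = floor((12 + 4)/16) = 1.
  m_8 = 16*1 - 4 = 12, d_8 = (160 - 12^2)/16 = 16/16 = 1, a_8 = floor((12 + 12)/1) = 24.
  m_9 = 1*24 - 12 = 12, d_9 = (160 - 12^2)/1 = 16/1 = 16: (m_9, d_9) = (m_1, d_1) = (12, 16), so from here the quotients repeat a_1, ..., a_8; the period length is 8.
So sqrt(160) = [12; (1, 1, 1, 5, 1, 1, 1, 24)] with period length k = 8.
k is even, so the fundamental solution of x^2 - 160y^2 = 1 is (p_{k-1}, q_{k-1}) = (p_7, q_7); compute convergents through index 7.
Convergents (p_i = a_i*p_{i-1} + p_{i-2}, q_i = a_i*q_{i-1} + q_{i-2} with p_{-2}=0, p_{-1}=1, q_{-2}=1, q_{-1}=0):
  i=0: a_0=12, p_0 = 12*1 + 0 = 12, q_0 = 12*0 + 1 = 1.
  i=1: a_1=1, p_1 = 1*12 + 1 = 13, q_1 = 1*1 + 0 = 1.
  i=2: a_2=1, p_2 = 1*13 + 12 = 25, q_2 = 1*1 + 1 = 2.
  i=3: a_3=1, p_3 = 1*25 + 13 = 38, q_3 = 1*2 + 1 = 3.
  i=4: a_4=5, p_4 = 5*38 + 25 = 215, q_4 = 5*3 + 2 = 17.
  i=5: a_5=1, p_5 = 1*215 + 38 = 253, q_5 = 1*17 + 3 = 20.
  i=6: a_6=1, p_6 = 1*253 + 215 = 468, q_6 = 1*20 + 17 = 37.
  i=7: a_7=1, p_7 = 1*468 + 253 = 721, q_7 = 1*37 + 20 = 57.
Check: 721^2 - 160*57^2 = 519841 - 519840 = 1, so (x, y) = (721, 57) solves the equation, and by the theorem it is the least positive solution.

(x, y) = (721, 57)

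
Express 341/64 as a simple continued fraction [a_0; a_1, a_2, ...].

Run the Euclidean algorithm on 341 and 64; the successive quotients are the partial quotients a_0, a_1, ... (each step inverts the fractional part left over by the previous one):
  341 = 5*64 + 21, so a_0 = 5.
  64 = 3*21 + 1, so a_1 = 3.
  21 = 21*1 + 0, so a_2 = 21.
The remainder reaches 0 after 3 divisions, so the expansion has 3 partial quotients, read off in order.

[5; 3, 21]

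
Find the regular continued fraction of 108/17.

[6; 2, 1, 5]

Run the Euclidean algorithm on 108 and 17; the successive quotients are the partial quotients a_0, a_1, ... (each step inverts the fractional part left over by the previous one):
  108 = 6*17 + 6, so a_0 = 6.
  17 = 2*6 + 5, so a_1 = 2.
  6 = 1*5 + 1, so a_2 = 1.
  5 = 5*1 + 0, so a_3 = 5.
The remainder reaches 0 after 4 divisions, so the expansion has 4 partial quotients, read off in order.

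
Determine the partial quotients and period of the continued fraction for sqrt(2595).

[50; (1, 15, 1, 100)]

Write x_i = (sqrt(2595) + m_i)/d_i with (m_0, d_0) = (0, 1). a_0 = floor(sqrt(2595)) = 50, since 50^2 = 2500 <= 2595 < 2601 = 51^2.
Iterate m_{i+1} = d_i*a_i - m_i, d_{i+1} = (2595 - m_{i+1}^2)/d_i, a_{i+1} = floor((a_0 + m_{i+1})/d_{i+1}):
  m_1 = 1*50 - 0 = 50, d_1 = (2595 - 50^2)/1 = 95/1 = 95, a_1 = floor((50 + 50)/95) = 1.
  m_2 = 95*1 - 50 = 45, d_2 = (2595 - 45^2)/95 = 570/95 = 6, a_2 = floor((50 + 45)/6) = 15.
  m_3 = 6*15 - 45 = 45, d_3 = (2595 - 45^2)/6 = 570/6 = 95, a_3 = floor((50 + 45)/95) = 1.
  m_4 = 95*1 - 45 = 50, d_4 = (2595 - 50^2)/95 = 95/95 = 1, a_4 = floor((50 + 50)/1) = 100.
  m_5 = 1*100 - 50 = 50, d_5 = (2595 - 50^2)/1 = 95/1 = 95: (m_5, d_5) = (m_1, d_1) = (50, 95), so from here the quotients repeat a_1, ..., a_4; the period length is 4.
Hence the expansion of sqrt(2595) is a_0 = 50 followed by the repeating block 1, 15, 1, 100 (period 4).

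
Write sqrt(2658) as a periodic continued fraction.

[51; (1, 1, 3, 1, 50, 1, 3, 1, 1, 102)]

Write x_i = (sqrt(2658) + m_i)/d_i with (m_0, d_0) = (0, 1). a_0 = floor(sqrt(2658)) = 51, since 51^2 = 2601 <= 2658 < 2704 = 52^2.
Iterate m_{i+1} = d_i*a_i - m_i, d_{i+1} = (2658 - m_{i+1}^2)/d_i, a_{i+1} = floor((a_0 + m_{i+1})/d_{i+1}):
  m_1 = 1*51 - 0 = 51, d_1 = (2658 - 51^2)/1 = 57/1 = 57, a_1 = floor((51 + 51)/57) = 1.
  m_2 = 57*1 - 51 = 6, d_2 = (2658 - 6^2)/57 = 2622/57 = 46, a_2 = floor((51 + 6)/46) = 1.
  m_3 = 46*1 - 6 = 40, d_3 = (2658 - 40^2)/46 = 1058/46 = 23, a_3 = floor((51 + 40)/23) = 3.
  m_4 = 23*3 - 40 = 29, d_4 = (2658 - 29^2)/23 = 1817/23 = 79, a_4 = floor((51 + 29)/79) = 1.
  m_5 = 79*1 - 29 = 50, d_5 = (2658 - 50^2)/79 = 158/79 = 2, a_5 = floor((51 + 50)/2) = 50.
  m_6 = 2*50 - 50 = 50, d_6 = (2658 - 50^2)/2 = 158/2 = 79, a_6 = floor((51 + 50)/79) = 1.
  m_7 = 79*1 - 50 = 29, d_7 = (2658 - 29^2)/79 = 1817/79 = 23, a_7 = floor((51 + 29)/23) = 3.
  m_8 = 23*3 - 29 = 40, d_8 = (2658 - 40^2)/23 = 1058/23 = 46, a_8 = floor((51 + 40)/46) = 1.
  m_9 = 46*1 - 40 = 6, d_9 = (2658 - 6^2)/46 = 2622/46 = 57, a_9 = floor((51 + 6)/57) = 1.
  m_10 = 57*1 - 6 = 51, d_10 = (2658 - 51^2)/57 = 57/57 = 1, a_10 = floor((51 + 51)/1) = 102.
  m_11 = 1*102 - 51 = 51, d_11 = (2658 - 51^2)/1 = 57/1 = 57: (m_11, d_11) = (m_1, d_1) = (51, 57), so from here the quotients repeat a_1, ..., a_10; the period length is 10.
Hence the expansion of sqrt(2658) is a_0 = 51 followed by the repeating block 1, 1, 3, 1, 50, 1, 3, 1, 1, 102 (period 10).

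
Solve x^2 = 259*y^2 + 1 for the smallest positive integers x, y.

First expand sqrt(259) as a continued fraction. With x_i = (sqrt(259) + m_i)/d_i and (m_0, d_0) = (0, 1): a_0 = floor(sqrt(259)) = 16, since 16^2 = 256 <= 259 < 289 = 17^2.
Iterate m_{i+1} = d_i*a_i - m_i, d_{i+1} = (259 - m_{i+1}^2)/d_i, a_{i+1} = floor((a_0 + m_{i+1})/d_{i+1}):
  m_1 = 1*16 - 0 = 16, d_1 = (259 - 16^2)/1 = 3/1 = 3, a_1 = floor((16 + 16)/3) = 10.
  m_2 = 3*10 - 16 = 14, d_2 = (259 - 14^2)/3 = 63/3 = 21, a_2 = floor((16 + 14)/21) = 1.
  m_3 = 21*1 - 14 = 7, d_3 = (259 - 7^2)/21 = 210/21 = 10, a_3 = floor((16 + 7)/10) = 2.
  m_4 = 10*2 - 7 = 13, d_4 = (259 - 13^2)/10 = 90/10 = 9, a_4 = floor((16 + 13)/9) = 3.
  m_5 = 9*3 - 13 = 14, d_5 = (259 - 14^2)/9 = 63/9 = 7, a_5 = floor((16 + 14)/7) = 4.
  m_6 = 7*4 - 14 = 14, d_6 = (259 - 14^2)/7 = 63/7 = 9, a_6 = floor((16 + 14)/9) = 3.
  m_7 = 9*3 - 14 = 13, d_7 = (259 - 13^2)/9 = 90/9 = 10, a_7 = floor((16 + 13)/10) = 2.
  m_8 = 10*2 - 13 = 7, d_8 = (259 - 7^2)/10 = 210/10 = 21, a_8 = floor((16 + 7)/21) = 1.
  m_9 = 21*1 - 7 = 14, d_9 = (259 - 14^2)/21 = 63/21 = 3, a_9 = floor((16 + 14)/3) = 10.
  m_10 = 3*10 - 14 = 16, d_10 = (259 - 16^2)/3 = 3/3 = 1, a_10 = floor((16 + 16)/1) = 32.
  m_11 = 1*32 - 16 = 16, d_11 = (259 - 16^2)/1 = 3/1 = 3: (m_11, d_11) = (m_1, d_1) = (16, 3), so from here the quotients repeat a_1, ..., a_10; the period length is 10.
So sqrt(259) = [16; (10, 1, 2, 3, 4, 3, 2, 1, 10, 32)] with period length k = 10.
k is even, so the fundamental solution of x^2 - 259y^2 = 1 is (p_{k-1}, q_{k-1}) = (p_9, q_9); compute convergents through index 9.
Convergents (p_i = a_i*p_{i-1} + p_{i-2}, q_i = a_i*q_{i-1} + q_{i-2} with p_{-2}=0, p_{-1}=1, q_{-2}=1, q_{-1}=0):
  i=0: a_0=16, p_0 = 16*1 + 0 = 16, q_0 = 16*0 + 1 = 1.
  i=1: a_1=10, p_1 = 10*16 + 1 = 161, q_1 = 10*1 + 0 = 10.
  i=2: a_2=1, p_2 = 1*161 + 16 = 177, q_2 = 1*10 + 1 = 11.
  i=3: a_3=2, p_3 = 2*177 + 161 = 515, q_3 = 2*11 + 10 = 32.
  i=4: a_4=3, p_4 = 3*515 + 177 = 1722, q_4 = 3*32 + 11 = 107.
  i=5: a_5=4, p_5 = 4*1722 + 515 = 7403, q_5 = 4*107 + 32 = 460.
  i=6: a_6=3, p_6 = 3*7403 + 1722 = 23931, q_6 = 3*460 + 107 = 1487.
  i=7: a_7=2, p_7 = 2*23931 + 7403 = 55265, q_7 = 2*1487 + 460 = 3434.
  i=8: a_8=1, p_8 = 1*55265 + 23931 = 79196, q_8 = 1*3434 + 1487 = 4921.
  i=9: a_9=10, p_9 = 10*79196 + 55265 = 847225, q_9 = 10*4921 + 3434 = 52644.
Check: 847225^2 - 259*52644^2 = 717790200625 - 717790200624 = 1, so (x, y) = (847225, 52644) solves the equation, and by the theorem it is the least positive solution.

(x, y) = (847225, 52644)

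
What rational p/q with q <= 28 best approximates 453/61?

52/7

Expand x = 453/61 as a continued fraction with the Euclidean algorithm:
  453 = 7*61 + 26, so a_0 = 7.
  61 = 2*26 + 9, so a_1 = 2.
  26 = 2*9 + 8, so a_2 = 2.
  9 = 1*8 + 1, so a_3 = 1.
  8 = 8*1 + 0, so a_4 = 8.
so x = [7; 2, 2, 1, 8].
Convergents (p_i = a_i*p_{i-1} + p_{i-2}, q_i = a_i*q_{i-1} + q_{i-2} with p_{-2}=0, p_{-1}=1, q_{-2}=1, q_{-1}=0), until the denominator exceeds 28:
  i=0: a_0=7, p_0 = 7*1 + 0 = 7, q_0 = 7*0 + 1 = 1.
  i=1: a_1=2, p_1 = 2*7 + 1 = 15, q_1 = 2*1 + 0 = 2.
  i=2: a_2=2, p_2 = 2*15 + 7 = 37, q_2 = 2*2 + 1 = 5.
  i=3: a_3=1, p_3 = 1*37 + 15 = 52, q_3 = 1*5 + 2 = 7.
  i=4: a_4=8, p_4 = 8*52 + 37 = 453, q_4 = 8*7 + 5 = 61.
q_4 = 61 > 28, so the last convergent with denominator <= 28 is p_3/q_3 = 52/7.
The closest fraction with denominator <= 28 is either p_3/q_3 or the intermediate fraction (k*p_3 + p_2)/(k*q_3 + q_2) with the largest k >= 1 whose denominator stays <= 28; these approach x as k grows, and every other convergent or intermediate fraction in range is farther away.
Largest k: floor((28 - q_2)/q_3) = floor((28 - 5)/7) = 3.
That gives (3*52 + 37)/(3*7 + 5) = 193/26.
Compare the errors: |x - 52/7| = |453*7 - 52*61|/(61*7) = 1/427, and |x - 193/26| = |453*26 - 193*61|/(61*26) = 5/1586.
Cross-multiplying, 1*1586 = 1586 < 2135 = 5*427, so 1/427 is smaller: the convergent 52/7 is closer to x than 193/26.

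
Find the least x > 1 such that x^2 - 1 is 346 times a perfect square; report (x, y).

(x, y) = (17299, 930)

First expand sqrt(346) as a continued fraction. With x_i = (sqrt(346) + m_i)/d_i and (m_0, d_0) = (0, 1): a_0 = floor(sqrt(346)) = 18, since 18^2 = 324 <= 346 < 361 = 19^2.
Iterate m_{i+1} = d_i*a_i - m_i, d_{i+1} = (346 - m_{i+1}^2)/d_i, a_{i+1} = floor((a_0 + m_{i+1})/d_{i+1}):
  m_1 = 1*18 - 0 = 18, d_1 = (346 - 18^2)/1 = 22/1 = 22, a_1 = floor((18 + 18)/22) = 1.
  m_2 = 22*1 - 18 = 4, d_2 = (346 - 4^2)/22 = 330/22 = 15, a_2 = floor((18 + 4)/15) = 1.
  m_3 = 15*1 - 4 = 11, d_3 = (346 - 11^2)/15 = 225/15 = 15, a_3 = floor((18 + 11)/15) = 1.
  m_4 = 15*1 - 11 = 4, d_4 = (346 - 4^2)/15 = 330/15 = 22, a_4 = floor((18 + 4)/22) = 1.
  m_5 = 22*1 - 4 = 18, d_5 = (346 - 18^2)/22 = 22/22 = 1, a_5 = floor((18 + 18)/1) = 36.
  m_6 = 1*36 - 18 = 18, d_6 = (346 - 18^2)/1 = 22/1 = 22: (m_6, d_6) = (m_1, d_1) = (18, 22), so from here the quotients repeat a_1, ..., a_5; the period length is 5.
So sqrt(346) = [18; (1, 1, 1, 1, 36)] with period length k = 5.
k is odd, so (p_{k-1}, q_{k-1}) only solves x^2 - 346y^2 = -1 and the fundamental solution of x^2 - 346y^2 = 1 is (p_{2k-1}, q_{2k-1}) = (p_9, q_9); compute convergents through index 9, running through the period twice.
Convergents (p_i = a_i*p_{i-1} + p_{i-2}, q_i = a_i*q_{i-1} + q_{i-2} with p_{-2}=0, p_{-1}=1, q_{-2}=1, q_{-1}=0):
  i=0: a_0=18, p_0 = 18*1 + 0 = 18, q_0 = 18*0 + 1 = 1.
  i=1: a_1=1, p_1 = 1*18 + 1 = 19, q_1 = 1*1 + 0 = 1.
  i=2: a_2=1, p_2 = 1*19 + 18 = 37, q_2 = 1*1 + 1 = 2.
  i=3: a_3=1, p_3 = 1*37 + 19 = 56, q_3 = 1*2 + 1 = 3.
  i=4: a_4=1, p_4 = 1*56 + 37 = 93, q_4 = 1*3 + 2 = 5.
  i=5: a_5=36, p_5 = 36*93 + 56 = 3404, q_5 = 36*5 + 3 = 183.
  i=6: a_6=1, p_6 = 1*3404 + 93 = 3497, q_6 = 1*183 + 5 = 188.
  i=7: a_7=1, p_7 = 1*3497 + 3404 = 6901, q_7 = 1*188 + 183 = 371.
  i=8: a_8=1, p_8 = 1*6901 + 3497 = 10398, q_8 = 1*371 + 188 = 559.
  i=9: a_9=1, p_9 = 1*10398 + 6901 = 17299, q_9 = 1*559 + 371 = 930.
Indeed p_4^2 - 346*q_4^2 = 8649 - 8650 = -1, not +1.
Check: 17299^2 - 346*930^2 = 299255401 - 299255400 = 1, so (x, y) = (17299, 930) solves the equation, and by the theorem it is the least positive solution.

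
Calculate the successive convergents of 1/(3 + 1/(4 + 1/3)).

Using the convergent recurrence p_i = a_i*p_{i-1} + p_{i-2}, q_i = a_i*q_{i-1} + q_{i-2} with p_{-2}=0, p_{-1}=1, q_{-2}=1, q_{-1}=0:
  i=0: a_0=0, p_0 = 0*1 + 0 = 0, q_0 = 0*0 + 1 = 1.
  i=1: a_1=3, p_1 = 3*0 + 1 = 1, q_1 = 3*1 + 0 = 3.
  i=2: a_2=4, p_2 = 4*1 + 0 = 4, q_2 = 4*3 + 1 = 13.
  i=3: a_3=3, p_3 = 3*4 + 1 = 13, q_3 = 3*13 + 3 = 42.

0/1, 1/3, 4/13, 13/42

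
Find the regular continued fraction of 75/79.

Run the Euclidean algorithm on 75 and 79; the successive quotients are the partial quotients a_0, a_1, ... (each step inverts the fractional part left over by the previous one):
  75 = 0*79 + 75, so a_0 = 0.
  79 = 1*75 + 4, so a_1 = 1.
  75 = 18*4 + 3, so a_2 = 18.
  4 = 1*3 + 1, so a_3 = 1.
  3 = 3*1 + 0, so a_4 = 3.
The remainder reaches 0 after 5 divisions, so the expansion has 5 partial quotients, read off in order.

[0; 1, 18, 1, 3]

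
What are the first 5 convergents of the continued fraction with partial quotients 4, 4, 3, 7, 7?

Using the convergent recurrence p_i = a_i*p_{i-1} + p_{i-2}, q_i = a_i*q_{i-1} + q_{i-2} with p_{-2}=0, p_{-1}=1, q_{-2}=1, q_{-1}=0:
  i=0: a_0=4, p_0 = 4*1 + 0 = 4, q_0 = 4*0 + 1 = 1.
  i=1: a_1=4, p_1 = 4*4 + 1 = 17, q_1 = 4*1 + 0 = 4.
  i=2: a_2=3, p_2 = 3*17 + 4 = 55, q_2 = 3*4 + 1 = 13.
  i=3: a_3=7, p_3 = 7*55 + 17 = 402, q_3 = 7*13 + 4 = 95.
  i=4: a_4=7, p_4 = 7*402 + 55 = 2869, q_4 = 7*95 + 13 = 678.

4/1, 17/4, 55/13, 402/95, 2869/678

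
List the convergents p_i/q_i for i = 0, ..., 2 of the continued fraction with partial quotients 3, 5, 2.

3/1, 16/5, 35/11

Using the convergent recurrence p_i = a_i*p_{i-1} + p_{i-2}, q_i = a_i*q_{i-1} + q_{i-2} with p_{-2}=0, p_{-1}=1, q_{-2}=1, q_{-1}=0:
  i=0: a_0=3, p_0 = 3*1 + 0 = 3, q_0 = 3*0 + 1 = 1.
  i=1: a_1=5, p_1 = 5*3 + 1 = 16, q_1 = 5*1 + 0 = 5.
  i=2: a_2=2, p_2 = 2*16 + 3 = 35, q_2 = 2*5 + 1 = 11.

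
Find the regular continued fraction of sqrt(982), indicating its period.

Write x_i = (sqrt(982) + m_i)/d_i with (m_0, d_0) = (0, 1). a_0 = floor(sqrt(982)) = 31, since 31^2 = 961 <= 982 < 1024 = 32^2.
Iterate m_{i+1} = d_i*a_i - m_i, d_{i+1} = (982 - m_{i+1}^2)/d_i, a_{i+1} = floor((a_0 + m_{i+1})/d_{i+1}):
  m_1 = 1*31 - 0 = 31, d_1 = (982 - 31^2)/1 = 21/1 = 21, a_1 = floor((31 + 31)/21) = 2.
  m_2 = 21*2 - 31 = 11, d_2 = (982 - 11^2)/21 = 861/21 = 41, a_2 = floor((31 + 11)/41) = 1.
  m_3 = 41*1 - 11 = 30, d_3 = (982 - 30^2)/41 = 82/41 = 2, a_3 = floor((31 + 30)/2) = 30.
  m_4 = 2*30 - 30 = 30, d_4 = (982 - 30^2)/2 = 82/2 = 41, a_4 = floor((31 + 30)/41) = 1.
  m_5 = 41*1 - 30 = 11, d_5 = (982 - 11^2)/41 = 861/41 = 21, a_5 = floor((31 + 11)/21) = 2.
  m_6 = 21*2 - 11 = 31, d_6 = (982 - 31^2)/21 = 21/21 = 1, a_6 = floor((31 + 31)/1) = 62.
  m_7 = 1*62 - 31 = 31, d_7 = (982 - 31^2)/1 = 21/1 = 21: (m_7, d_7) = (m_1, d_1) = (31, 21), so from here the quotients repeat a_1, ..., a_6; the period length is 6.
Hence the expansion of sqrt(982) is a_0 = 31 followed by the repeating block 2, 1, 30, 1, 2, 62 (period 6).

[31; (2, 1, 30, 1, 2, 62)]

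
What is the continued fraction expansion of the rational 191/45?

[4; 4, 11]

Run the Euclidean algorithm on 191 and 45; the successive quotients are the partial quotients a_0, a_1, ... (each step inverts the fractional part left over by the previous one):
  191 = 4*45 + 11, so a_0 = 4.
  45 = 4*11 + 1, so a_1 = 4.
  11 = 11*1 + 0, so a_2 = 11.
The remainder reaches 0 after 3 divisions, so the expansion has 3 partial quotients, read off in order.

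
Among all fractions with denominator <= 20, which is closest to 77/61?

24/19

Expand x = 77/61 as a continued fraction with the Euclidean algorithm:
  77 = 1*61 + 16, so a_0 = 1.
  61 = 3*16 + 13, so a_1 = 3.
  16 = 1*13 + 3, so a_2 = 1.
  13 = 4*3 + 1, so a_3 = 4.
  3 = 3*1 + 0, so a_4 = 3.
so x = [1; 3, 1, 4, 3].
Convergents (p_i = a_i*p_{i-1} + p_{i-2}, q_i = a_i*q_{i-1} + q_{i-2} with p_{-2}=0, p_{-1}=1, q_{-2}=1, q_{-1}=0), until the denominator exceeds 20:
  i=0: a_0=1, p_0 = 1*1 + 0 = 1, q_0 = 1*0 + 1 = 1.
  i=1: a_1=3, p_1 = 3*1 + 1 = 4, q_1 = 3*1 + 0 = 3.
  i=2: a_2=1, p_2 = 1*4 + 1 = 5, q_2 = 1*3 + 1 = 4.
  i=3: a_3=4, p_3 = 4*5 + 4 = 24, q_3 = 4*4 + 3 = 19.
  i=4: a_4=3, p_4 = 3*24 + 5 = 77, q_4 = 3*19 + 4 = 61.
q_4 = 61 > 20, so the last convergent with denominator <= 20 is p_3/q_3 = 24/19.
The closest fraction with denominator <= 20 is either p_3/q_3 or the intermediate fraction (k*p_3 + p_2)/(k*q_3 + q_2) with the largest k >= 1 whose denominator stays <= 20; these approach x as k grows, and every other convergent or intermediate fraction in range is farther away.
Largest k: floor((20 - q_2)/q_3) = floor((20 - 4)/19) = 0.
Since k = 0, no intermediate fraction beyond p_3/q_3 has denominator <= 20, so the convergent 24/19 is the closest (its error is |77*19 - 24*61|/(61*19) = 1/1159).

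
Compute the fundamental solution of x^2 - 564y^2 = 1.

(x, y) = (95, 4)

First expand sqrt(564) as a continued fraction. With x_i = (sqrt(564) + m_i)/d_i and (m_0, d_0) = (0, 1): a_0 = floor(sqrt(564)) = 23, since 23^2 = 529 <= 564 < 576 = 24^2.
Iterate m_{i+1} = d_i*a_i - m_i, d_{i+1} = (564 - m_{i+1}^2)/d_i, a_{i+1} = floor((a_0 + m_{i+1})/d_{i+1}):
  m_1 = 1*23 - 0 = 23, d_1 = (564 - 23^2)/1 = 35/1 = 35, a_1 = floor((23 + 23)/35) = 1.
  m_2 = 35*1 - 23 = 12, d_2 = (564 - 12^2)/35 = 420/35 = 12, a_2 = floor((23 + 12)/12) = 2.
  m_3 = 12*2 - 12 = 12, d_3 = (564 - 12^2)/12 = 420/12 = 35, a_3 = floor((23 + 12)/35) = 1.
  m_4 = 35*1 - 12 = 23, d_4 = (564 - 23^2)/35 = 35/35 = 1, a_4 = floor((23 + 23)/1) = 46.
  m_5 = 1*46 - 23 = 23, d_5 = (564 - 23^2)/1 = 35/1 = 35: (m_5, d_5) = (m_1, d_1) = (23, 35), so from here the quotients repeat a_1, ..., a_4; the period length is 4.
So sqrt(564) = [23; (1, 2, 1, 46)] with period length k = 4.
k is even, so the fundamental solution of x^2 - 564y^2 = 1 is (p_{k-1}, q_{k-1}) = (p_3, q_3); compute convergents through index 3.
Convergents (p_i = a_i*p_{i-1} + p_{i-2}, q_i = a_i*q_{i-1} + q_{i-2} with p_{-2}=0, p_{-1}=1, q_{-2}=1, q_{-1}=0):
  i=0: a_0=23, p_0 = 23*1 + 0 = 23, q_0 = 23*0 + 1 = 1.
  i=1: a_1=1, p_1 = 1*23 + 1 = 24, q_1 = 1*1 + 0 = 1.
  i=2: a_2=2, p_2 = 2*24 + 23 = 71, q_2 = 2*1 + 1 = 3.
  i=3: a_3=1, p_3 = 1*71 + 24 = 95, q_3 = 1*3 + 1 = 4.
Check: 95^2 - 564*4^2 = 9025 - 9024 = 1, so (x, y) = (95, 4) solves the equation, and by the theorem it is the least positive solution.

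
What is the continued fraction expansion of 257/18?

Run the Euclidean algorithm on 257 and 18; the successive quotients are the partial quotients a_0, a_1, ... (each step inverts the fractional part left over by the previous one):
  257 = 14*18 + 5, so a_0 = 14.
  18 = 3*5 + 3, so a_1 = 3.
  5 = 1*3 + 2, so a_2 = 1.
  3 = 1*2 + 1, so a_3 = 1.
  2 = 2*1 + 0, so a_4 = 2.
The remainder reaches 0 after 5 divisions, so the expansion has 5 partial quotients, read off in order.

[14; 3, 1, 1, 2]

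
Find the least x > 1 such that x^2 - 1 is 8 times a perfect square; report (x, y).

(x, y) = (3, 1)

First expand sqrt(8) as a continued fraction. With x_i = (sqrt(8) + m_i)/d_i and (m_0, d_0) = (0, 1): a_0 = floor(sqrt(8)) = 2, since 2^2 = 4 <= 8 < 9 = 3^2.
Iterate m_{i+1} = d_i*a_i - m_i, d_{i+1} = (8 - m_{i+1}^2)/d_i, a_{i+1} = floor((a_0 + m_{i+1})/d_{i+1}):
  m_1 = 1*2 - 0 = 2, d_1 = (8 - 2^2)/1 = 4/1 = 4, a_1 = floor((2 + 2)/4) = 1.
  m_2 = 4*1 - 2 = 2, d_2 = (8 - 2^2)/4 = 4/4 = 1, a_2 = floor((2 + 2)/1) = 4.
  m_3 = 1*4 - 2 = 2, d_3 = (8 - 2^2)/1 = 4/1 = 4: (m_3, d_3) = (m_1, d_1) = (2, 4), so from here the quotients repeat a_1, a_2; the period length is 2.
So sqrt(8) = [2; (1, 4)] with period length k = 2.
k is even, so the fundamental solution of x^2 - 8y^2 = 1 is (p_{k-1}, q_{k-1}) = (p_1, q_1); compute convergents through index 1.
Convergents (p_i = a_i*p_{i-1} + p_{i-2}, q_i = a_i*q_{i-1} + q_{i-2} with p_{-2}=0, p_{-1}=1, q_{-2}=1, q_{-1}=0):
  i=0: a_0=2, p_0 = 2*1 + 0 = 2, q_0 = 2*0 + 1 = 1.
  i=1: a_1=1, p_1 = 1*2 + 1 = 3, q_1 = 1*1 + 0 = 1.
Check: 3^2 - 8*1^2 = 9 - 8 = 1, so (x, y) = (3, 1) solves the equation, and by the theorem it is the least positive solution.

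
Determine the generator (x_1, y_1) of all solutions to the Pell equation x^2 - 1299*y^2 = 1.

(x, y) = (865, 24)

First expand sqrt(1299) as a continued fraction. With x_i = (sqrt(1299) + m_i)/d_i and (m_0, d_0) = (0, 1): a_0 = floor(sqrt(1299)) = 36, since 36^2 = 1296 <= 1299 < 1369 = 37^2.
Iterate m_{i+1} = d_i*a_i - m_i, d_{i+1} = (1299 - m_{i+1}^2)/d_i, a_{i+1} = floor((a_0 + m_{i+1})/d_{i+1}):
  m_1 = 1*36 - 0 = 36, d_1 = (1299 - 36^2)/1 = 3/1 = 3, a_1 = floor((36 + 36)/3) = 24.
  m_2 = 3*24 - 36 = 36, d_2 = (1299 - 36^2)/3 = 3/3 = 1, a_2 = floor((36 + 36)/1) = 72.
  m_3 = 1*72 - 36 = 36, d_3 = (1299 - 36^2)/1 = 3/1 = 3: (m_3, d_3) = (m_1, d_1) = (36, 3), so from here the quotients repeat a_1, a_2; the period length is 2.
So sqrt(1299) = [36; (24, 72)] with period length k = 2.
k is even, so the fundamental solution of x^2 - 1299y^2 = 1 is (p_{k-1}, q_{k-1}) = (p_1, q_1); compute convergents through index 1.
Convergents (p_i = a_i*p_{i-1} + p_{i-2}, q_i = a_i*q_{i-1} + q_{i-2} with p_{-2}=0, p_{-1}=1, q_{-2}=1, q_{-1}=0):
  i=0: a_0=36, p_0 = 36*1 + 0 = 36, q_0 = 36*0 + 1 = 1.
  i=1: a_1=24, p_1 = 24*36 + 1 = 865, q_1 = 24*1 + 0 = 24.
Check: 865^2 - 1299*24^2 = 748225 - 748224 = 1, so (x, y) = (865, 24) solves the equation, and by the theorem it is the least positive solution.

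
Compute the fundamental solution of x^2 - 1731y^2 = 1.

First expand sqrt(1731) as a continued fraction. With x_i = (sqrt(1731) + m_i)/d_i and (m_0, d_0) = (0, 1): a_0 = floor(sqrt(1731)) = 41, since 41^2 = 1681 <= 1731 < 1764 = 42^2.
Iterate m_{i+1} = d_i*a_i - m_i, d_{i+1} = (1731 - m_{i+1}^2)/d_i, a_{i+1} = floor((a_0 + m_{i+1})/d_{i+1}):
  m_1 = 1*41 - 0 = 41, d_1 = (1731 - 41^2)/1 = 50/1 = 50, a_1 = floor((41 + 41)/50) = 1.
  m_2 = 50*1 - 41 = 9, d_2 = (1731 - 9^2)/50 = 1650/50 = 33, a_2 = floor((41 + 9)/33) = 1.
  m_3 = 33*1 - 9 = 24, d_3 = (1731 - 24^2)/33 = 1155/33 = 35, a_3 = floor((41 + 24)/35) = 1.
  m_4 = 35*1 - 24 = 11, d_4 = (1731 - 11^2)/35 = 1610/35 = 46, a_4 = floor((41 + 11)/46) = 1.
  m_5 = 46*1 - 11 = 35, d_5 = (1731 - 35^2)/46 = 506/46 = 11, a_5 = floor((41 + 35)/11) = 6.
  m_6 = 11*6 - 35 = 31, d_6 = (1731 - 31^2)/11 = 770/11 = 70, a_6 = floor((41 + 31)/70) = 1.
  m_7 = 70*1 - 31 = 39, d_7 = (1731 - 39^2)/70 = 210/70 = 3, a_7 = floor((41 + 39)/3) = 26.
  m_8 = 3*26 - 39 = 39, d_8 = (1731 - 39^2)/3 = 210/3 = 70, a_8 = floor((41 + 39)/70) = 1.
  m_9 = 70*1 - 39 = 31, d_9 = (1731 - 31^2)/70 = 770/70 = 11, a_9 = floor((41 + 31)/11) = 6.
  m_10 = 11*6 - 31 = 35, d_10 = (1731 - 35^2)/11 = 506/11 = 46, a_10 = floor((41 + 35)/46) = 1.
  m_11 = 46*1 - 35 = 11, d_11 = (1731 - 11^2)/46 = 1610/46 = 35, a_11 = floor((41 + 11)/35) = 1.
  m_12 = 35*1 - 11 = 24, d_12 = (1731 - 24^2)/35 = 1155/35 = 33, a_12 = floor((41 + 24)/33) = 1.
  m_13 = 33*1 - 24 = 9, d_13 = (1731 - 9^2)/33 = 1650/33 = 50, a_13 = floor((41 + 9)/50) = 1.
  m_14 = 50*1 - 9 = 41, d_14 = (1731 - 41^2)/50 = 50/50 = 1, a_14 = floor((41 + 41)/1) = 82.
  m_15 = 1*82 - 41 = 41, d_15 = (1731 - 41^2)/1 = 50/1 = 50: (m_15, d_15) = (m_1, d_1) = (41, 50), so from here the quotients repeat a_1, ..., a_14; the period length is 14.
So sqrt(1731) = [41; (1, 1, 1, 1, 6, 1, 26, 1, 6, 1, 1, 1, 1, 82)] with period length k = 14.
k is even, so the fundamental solution of x^2 - 1731y^2 = 1 is (p_{k-1}, q_{k-1}) = (p_13, q_13); compute convergents through index 13.
Convergents (p_i = a_i*p_{i-1} + p_{i-2}, q_i = a_i*q_{i-1} + q_{i-2} with p_{-2}=0, p_{-1}=1, q_{-2}=1, q_{-1}=0):
  i=0: a_0=41, p_0 = 41*1 + 0 = 41, q_0 = 41*0 + 1 = 1.
  i=1: a_1=1, p_1 = 1*41 + 1 = 42, q_1 = 1*1 + 0 = 1.
  i=2: a_2=1, p_2 = 1*42 + 41 = 83, q_2 = 1*1 + 1 = 2.
  i=3: a_3=1, p_3 = 1*83 + 42 = 125, q_3 = 1*2 + 1 = 3.
  i=4: a_4=1, p_4 = 1*125 + 83 = 208, q_4 = 1*3 + 2 = 5.
  i=5: a_5=6, p_5 = 6*208 + 125 = 1373, q_5 = 6*5 + 3 = 33.
  i=6: a_6=1, p_6 = 1*1373 + 208 = 1581, q_6 = 1*33 + 5 = 38.
  i=7: a_7=26, p_7 = 26*1581 + 1373 = 42479, q_7 = 26*38 + 33 = 1021.
  i=8: a_8=1, p_8 = 1*42479 + 1581 = 44060, q_8 = 1*1021 + 38 = 1059.
  i=9: a_9=6, p_9 = 6*44060 + 42479 = 306839, q_9 = 6*1059 + 1021 = 7375.
  i=10: a_10=1, p_10 = 1*306839 + 44060 = 350899, q_10 = 1*7375 + 1059 = 8434.
  i=11: a_11=1, p_11 = 1*350899 + 306839 = 657738, q_11 = 1*8434 + 7375 = 15809.
  i=12: a_12=1, p_12 = 1*657738 + 350899 = 1008637, q_12 = 1*15809 + 8434 = 24243.
  i=13: a_13=1, p_13 = 1*1008637 + 657738 = 1666375, q_13 = 1*24243 + 15809 = 40052.
Check: 1666375^2 - 1731*40052^2 = 2776805640625 - 2776805640624 = 1, so (x, y) = (1666375, 40052) solves the equation, and by the theorem it is the least positive solution.

(x, y) = (1666375, 40052)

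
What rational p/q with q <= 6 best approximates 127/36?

7/2

Expand x = 127/36 as a continued fraction with the Euclidean algorithm:
  127 = 3*36 + 19, so a_0 = 3.
  36 = 1*19 + 17, so a_1 = 1.
  19 = 1*17 + 2, so a_2 = 1.
  17 = 8*2 + 1, so a_3 = 8.
  2 = 2*1 + 0, so a_4 = 2.
so x = [3; 1, 1, 8, 2].
Convergents (p_i = a_i*p_{i-1} + p_{i-2}, q_i = a_i*q_{i-1} + q_{i-2} with p_{-2}=0, p_{-1}=1, q_{-2}=1, q_{-1}=0), until the denominator exceeds 6:
  i=0: a_0=3, p_0 = 3*1 + 0 = 3, q_0 = 3*0 + 1 = 1.
  i=1: a_1=1, p_1 = 1*3 + 1 = 4, q_1 = 1*1 + 0 = 1.
  i=2: a_2=1, p_2 = 1*4 + 3 = 7, q_2 = 1*1 + 1 = 2.
  i=3: a_3=8, p_3 = 8*7 + 4 = 60, q_3 = 8*2 + 1 = 17.
q_3 = 17 > 6, so the last convergent with denominator <= 6 is p_2/q_2 = 7/2.
The closest fraction with denominator <= 6 is either p_2/q_2 or the intermediate fraction (k*p_2 + p_1)/(k*q_2 + q_1) with the largest k >= 1 whose denominator stays <= 6; these approach x as k grows, and every other convergent or intermediate fraction in range is farther away.
Largest k: floor((6 - q_1)/q_2) = floor((6 - 1)/2) = 2.
That gives (2*7 + 4)/(2*2 + 1) = 18/5.
Compare the errors: |x - 7/2| = |127*2 - 7*36|/(36*2) = 2/72, and |x - 18/5| = |127*5 - 18*36|/(36*5) = 13/180.
Cross-multiplying, 2*180 = 360 < 936 = 13*72, so 2/72 is smaller: the convergent 7/2 is closer to x than 18/5.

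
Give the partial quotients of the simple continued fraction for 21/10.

[2; 10]

Run the Euclidean algorithm on 21 and 10; the successive quotients are the partial quotients a_0, a_1, ... (each step inverts the fractional part left over by the previous one):
  21 = 2*10 + 1, so a_0 = 2.
  10 = 10*1 + 0, so a_1 = 10.
The remainder reaches 0 after 2 divisions, so the expansion has 2 partial quotients, read off in order.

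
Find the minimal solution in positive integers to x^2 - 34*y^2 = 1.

(x, y) = (35, 6)

First expand sqrt(34) as a continued fraction. With x_i = (sqrt(34) + m_i)/d_i and (m_0, d_0) = (0, 1): a_0 = floor(sqrt(34)) = 5, since 5^2 = 25 <= 34 < 36 = 6^2.
Iterate m_{i+1} = d_i*a_i - m_i, d_{i+1} = (34 - m_{i+1}^2)/d_i, a_{i+1} = floor((a_0 + m_{i+1})/d_{i+1}):
  m_1 = 1*5 - 0 = 5, d_1 = (34 - 5^2)/1 = 9/1 = 9, a_1 = floor((5 + 5)/9) = 1.
  m_2 = 9*1 - 5 = 4, d_2 = (34 - 4^2)/9 = 18/9 = 2, a_2 = floor((5 + 4)/2) = 4.
  m_3 = 2*4 - 4 = 4, d_3 = (34 - 4^2)/2 = 18/2 = 9, a_3 = floor((5 + 4)/9) = 1.
  m_4 = 9*1 - 4 = 5, d_4 = (34 - 5^2)/9 = 9/9 = 1, a_4 = floor((5 + 5)/1) = 10.
  m_5 = 1*10 - 5 = 5, d_5 = (34 - 5^2)/1 = 9/1 = 9: (m_5, d_5) = (m_1, d_1) = (5, 9), so from here the quotients repeat a_1, ..., a_4; the period length is 4.
So sqrt(34) = [5; (1, 4, 1, 10)] with period length k = 4.
k is even, so the fundamental solution of x^2 - 34y^2 = 1 is (p_{k-1}, q_{k-1}) = (p_3, q_3); compute convergents through index 3.
Convergents (p_i = a_i*p_{i-1} + p_{i-2}, q_i = a_i*q_{i-1} + q_{i-2} with p_{-2}=0, p_{-1}=1, q_{-2}=1, q_{-1}=0):
  i=0: a_0=5, p_0 = 5*1 + 0 = 5, q_0 = 5*0 + 1 = 1.
  i=1: a_1=1, p_1 = 1*5 + 1 = 6, q_1 = 1*1 + 0 = 1.
  i=2: a_2=4, p_2 = 4*6 + 5 = 29, q_2 = 4*1 + 1 = 5.
  i=3: a_3=1, p_3 = 1*29 + 6 = 35, q_3 = 1*5 + 1 = 6.
Check: 35^2 - 34*6^2 = 1225 - 1224 = 1, so (x, y) = (35, 6) solves the equation, and by the theorem it is the least positive solution.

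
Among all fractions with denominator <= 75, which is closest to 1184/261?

313/69

Expand x = 1184/261 as a continued fraction with the Euclidean algorithm:
  1184 = 4*261 + 140, so a_0 = 4.
  261 = 1*140 + 121, so a_1 = 1.
  140 = 1*121 + 19, so a_2 = 1.
  121 = 6*19 + 7, so a_3 = 6.
  19 = 2*7 + 5, so a_4 = 2.
  7 = 1*5 + 2, so a_5 = 1.
  5 = 2*2 + 1, so a_6 = 2.
  2 = 2*1 + 0, so a_7 = 2.
so x = [4; 1, 1, 6, 2, 1, 2, 2].
Convergents (p_i = a_i*p_{i-1} + p_{i-2}, q_i = a_i*q_{i-1} + q_{i-2} with p_{-2}=0, p_{-1}=1, q_{-2}=1, q_{-1}=0), until the denominator exceeds 75:
  i=0: a_0=4, p_0 = 4*1 + 0 = 4, q_0 = 4*0 + 1 = 1.
  i=1: a_1=1, p_1 = 1*4 + 1 = 5, q_1 = 1*1 + 0 = 1.
  i=2: a_2=1, p_2 = 1*5 + 4 = 9, q_2 = 1*1 + 1 = 2.
  i=3: a_3=6, p_3 = 6*9 + 5 = 59, q_3 = 6*2 + 1 = 13.
  i=4: a_4=2, p_4 = 2*59 + 9 = 127, q_4 = 2*13 + 2 = 28.
  i=5: a_5=1, p_5 = 1*127 + 59 = 186, q_5 = 1*28 + 13 = 41.
  i=6: a_6=2, p_6 = 2*186 + 127 = 499, q_6 = 2*41 + 28 = 110.
q_6 = 110 > 75, so the last convergent with denominator <= 75 is p_5/q_5 = 186/41.
The closest fraction with denominator <= 75 is either p_5/q_5 or the intermediate fraction (k*p_5 + p_4)/(k*q_5 + q_4) with the largest k >= 1 whose denominator stays <= 75; these approach x as k grows, and every other convergent or intermediate fraction in range is farther away.
Largest k: floor((75 - q_4)/q_5) = floor((75 - 28)/41) = 1.
That gives (1*186 + 127)/(1*41 + 28) = 313/69.
Compare the errors: |x - 186/41| = |1184*41 - 186*261|/(261*41) = 2/10701, and |x - 313/69| = |1184*69 - 313*261|/(261*69) = 3/18009.
Cross-multiplying, 3*10701 = 32103 < 36018 = 2*18009, so 3/18009 is smaller: the intermediate fraction 313/69 is closer to x than 186/41.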